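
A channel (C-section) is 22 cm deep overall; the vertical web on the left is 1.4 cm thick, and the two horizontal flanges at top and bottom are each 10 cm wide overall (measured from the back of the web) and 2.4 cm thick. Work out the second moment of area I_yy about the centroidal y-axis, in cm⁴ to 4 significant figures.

I_yy ≈ 700.4 cm⁴

Break the section into simple shapes (no overlaps), measuring from the bottom-left corner of the bounding box.
Web: 1.4 × 22, A = 30.8 cm², x = 0.7 cm, Ī = 5.03067 cm⁴.
Top flange (beyond web): 8.6 × 2.4, A = 20.64 cm², x = 5.7 cm, Ī = 127.211 cm⁴.
Bottom flange (beyond web): 8.6 × 2.4, A = 20.64 cm², x = 5.7 cm, Ī = 127.211 cm⁴.
Centroid: x̄ = ΣA·x / ΣA = 3.56349 cm.
Transfer each piece to the centroidal y-axis using Ī + A·d² with d = x − 3.56349:
  web: d = -2.86349 cm → contributes +257.577 cm⁴
  top flange (beyond web): d = 2.13651 cm → contributes +221.427 cm⁴
  bottom flange (beyond web): d = 2.13651 cm → contributes +221.427 cm⁴
Total I = 700.43 cm⁴.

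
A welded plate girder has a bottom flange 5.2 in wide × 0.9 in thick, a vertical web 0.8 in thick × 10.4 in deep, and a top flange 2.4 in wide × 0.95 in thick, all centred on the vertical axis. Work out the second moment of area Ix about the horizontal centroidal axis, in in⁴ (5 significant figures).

Decompose the section into non-overlapping parts with the origin at the bottom-left of its bounding rectangle.
Bottom plate: 5.2 × 0.9, A = 4.68 in², y = 0.45 in, Ī = 0.3159 in⁴.
Web plate: 0.8 × 10.4, A = 8.32 in², y = 6.1 in, Ī = 74.99093 in⁴.
Top plate: 2.4 × 0.95, A = 2.28 in², y = 11.775 in, Ī = 0.171475 in⁴.
Centroid: ȳ = ΣA·y / ΣA = 5.216296 in.
Transfer each piece to the horizontal centroidal axis using Ī + A·d² with d = y − 5.216296:
  bottom plate: d = -4.766296 in → contributes +106.6342 in⁴
  web plate: d = 0.8837042 in → contributes +81.4883 in⁴
  top plate: d = 6.558704 in → contributes +98.24932 in⁴
Total I = 286.3718 in⁴.

Ix ≈ 286.37 in⁴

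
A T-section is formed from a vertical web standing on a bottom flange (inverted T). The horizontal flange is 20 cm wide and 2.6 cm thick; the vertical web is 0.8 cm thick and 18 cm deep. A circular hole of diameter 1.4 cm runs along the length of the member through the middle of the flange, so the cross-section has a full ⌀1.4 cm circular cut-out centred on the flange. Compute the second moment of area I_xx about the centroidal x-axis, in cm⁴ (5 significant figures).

Treat the section as a set of non-overlapping primitives; coordinates are from the bounding-box lower-left.
Flange: 20 × 2.6, A = 52 cm², y = 1.3 cm, Ī = 29.29333 cm⁴.
Web: 0.8 × 18, A = 14.4 cm², y = 11.6 cm, Ī = 388.8 cm⁴.
Hole (subtracted): ⌀1.4, A = 1.53938 cm², y = 1.3 cm, Ī = 0.1885741 cm⁴.
Centroid: ȳ = ΣA·y / ΣA = 3.58675 cm.
Transfer each piece to the centroidal x-axis using Ī + A·d² with d = y − 3.58675:
  flange: d = -2.28675 cm → contributes +301.213 cm⁴
  web: d = 8.01325 cm → contributes +1313.455 cm⁴
  hole: d = -2.28675 cm → contributes −8.238339 cm⁴
Total I = 1606.43 cm⁴.

I_xx ≈ 1606.4 cm⁴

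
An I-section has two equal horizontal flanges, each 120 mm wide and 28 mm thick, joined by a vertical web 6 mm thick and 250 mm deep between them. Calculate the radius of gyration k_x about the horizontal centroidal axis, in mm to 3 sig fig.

k_x ≈ 130 mm

Break the section into simple shapes (no overlaps), measuring from the bottom-left corner of the bounding box.
Bottom flange: 120 × 28, A = 3 360 mm², y = 14 mm, Ī = 219 520 mm⁴.
Web: 6 × 250, A = 1 500 mm², y = 153 mm, Ī = 7 812 500 mm⁴.
Top flange: 120 × 28, A = 3 360 mm², y = 292 mm, Ī = 219 520 mm⁴.
By symmetry the centroid is at mid-height, ȳ = 153 mm.
Transfer each piece to the horizontal centroidal axis using Ī + A·d² with d = y − 153:
  bottom flange: d = -139 mm → contributes +65 138 080 mm⁴
  web: d = 0 mm → contributes +7 812 500 mm⁴
  top flange: d = 139 mm → contributes +65 138 080 mm⁴
Total I = 138 088 660 mm⁴.
Radius of gyration: k = √(I/A) = √(138 088 660 / 8 220) = 129.61 mm.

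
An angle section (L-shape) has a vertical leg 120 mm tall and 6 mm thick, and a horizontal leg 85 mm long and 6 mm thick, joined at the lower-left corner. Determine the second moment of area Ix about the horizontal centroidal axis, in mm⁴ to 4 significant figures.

Split into non-overlapping primitives; take the origin at the lower-left of the bounding box.
Vertical leg: 6 × 120, A = 720 mm², y = 60 mm, Ī = 864 000 mm⁴.
Horizontal leg (remainder): 79 × 6, A = 474 mm², y = 3 mm, Ī = 1 422 mm⁴.
Centroid: ȳ = ΣA·y / ΣA = 37.3719 mm.
Transfer each piece to the horizontal centroidal axis using Ī + A·d² with d = y − 37.3719:
  vertical leg: d = 22.6281 mm → contributes +1 232 664 mm⁴
  horizontal leg (remainder): d = -34.3719 mm → contributes +561 417 mm⁴
Total I = 1 794 081 mm⁴.

Ix ≈ 1.794 × 10⁶ mm⁴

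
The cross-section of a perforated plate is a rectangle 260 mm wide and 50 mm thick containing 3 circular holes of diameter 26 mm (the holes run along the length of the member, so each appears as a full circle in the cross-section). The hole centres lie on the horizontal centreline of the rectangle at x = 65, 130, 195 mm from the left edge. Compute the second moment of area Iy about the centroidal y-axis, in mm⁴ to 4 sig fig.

Break the section into simple shapes (no overlaps), measuring from the bottom-left corner of the bounding box.
Plate: 260 × 50, A = 13 000 mm², x = 130 mm, Ī = 73 233 333 mm⁴.
Hole 1 (subtracted): ⌀26, A = 530.929 mm², x = 65 mm, Ī = 22431.8 mm⁴.
Hole 2 (subtracted): ⌀26, A = 530.929 mm², x = 130 mm, Ī = 22431.8 mm⁴.
Hole 3 (subtracted): ⌀26, A = 530.929 mm², x = 195 mm, Ī = 22431.8 mm⁴.
By symmetry the centroid is at mid-width, x̄ = 130 mm.
Transfer each piece to the centroidal y-axis using Ī + A·d² with d = x − 130:
  plate: d = 0 mm → contributes +73 233 333 mm⁴
  hole 1: d = -65 mm → contributes −2 265 607 mm⁴
  hole 2: d = 0 mm → contributes −22431.8 mm⁴
  hole 3: d = 65 mm → contributes −2 265 607 mm⁴
Total I = 68 679 687 mm⁴.

Iy ≈ 6.868 × 10⁷ mm⁴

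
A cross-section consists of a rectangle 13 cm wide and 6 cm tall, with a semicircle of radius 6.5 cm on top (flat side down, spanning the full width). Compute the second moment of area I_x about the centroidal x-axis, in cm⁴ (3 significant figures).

I_x ≈ 1620 cm⁴

Decompose the section into non-overlapping parts with the origin at the bottom-left of its bounding rectangle.
Rectangular body: 13 × 6, A = 78 cm², y = 3 cm, Ī = 234 cm⁴.
Semicircular cap: semicircle r = 6.5, A = 66.366 cm², y = 8.7587 cm, Ī = 195.92 cm⁴.
Centroid: ȳ = ΣA·y / ΣA = 5.6473 cm.
Transfer each piece to the centroidal x-axis using Ī + A·d² with d = y − 5.6473:
  rectangular body: d = -2.6473 cm → contributes +780.64 cm⁴
  semicircular cap: d = 3.1114 cm → contributes +838.39 cm⁴
Total I = 1 619 cm⁴.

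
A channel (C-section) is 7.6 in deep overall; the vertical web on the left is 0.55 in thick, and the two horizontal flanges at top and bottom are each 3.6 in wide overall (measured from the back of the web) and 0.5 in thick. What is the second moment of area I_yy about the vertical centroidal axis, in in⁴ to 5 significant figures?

Treat the section as a set of non-overlapping primitives; coordinates are from the bounding-box lower-left.
Web: 0.55 × 7.6, A = 4.18 in², x = 0.275 in, Ī = 0.1053708 in⁴.
Top flange (beyond web): 3.05 × 0.5, A = 1.525 in², x = 2.075 in, Ī = 1.182193 in⁴.
Bottom flange (beyond web): 3.05 × 0.5, A = 1.525 in², x = 2.075 in, Ī = 1.182193 in⁴.
Centroid: x̄ = ΣA·x / ΣA = 1.034336 in.
Transfer each piece to the vertical centroidal axis using Ī + A·d² with d = x − 1.034336:
  web: d = -0.7593361 in → contributes +2.515523 in⁴
  top flange (beyond web): d = 1.040664 in → contributes +2.833739 in⁴
  bottom flange (beyond web): d = 1.040664 in → contributes +2.833739 in⁴
Total I = 8.183001 in⁴.

I_yy ≈ 8.1830 in⁴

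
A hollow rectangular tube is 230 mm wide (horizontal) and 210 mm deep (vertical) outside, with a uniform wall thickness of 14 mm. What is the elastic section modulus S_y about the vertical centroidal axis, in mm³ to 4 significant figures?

Decompose the section into non-overlapping parts with the origin at the bottom-left of its bounding rectangle.
Outer rectangle: 230 × 210, A = 48 300 mm², x = 115 mm, Ī = 212 922 500 mm⁴.
Inner void (subtracted): 202 × 182, A = 36 764 mm², x = 115 mm, Ī = 125 009 855 mm⁴.
By symmetry the centroid is at mid-width, x̄ = 115 mm.
All pieces are centred on the vertical centroidal axis, so I = ΣĪ (holes subtracted) = 87 912 645 mm⁴.
Extreme fibre distance c = 115 mm; S = I/c = 764 458 mm³.

S_y ≈ 7.645 × 10⁵ mm³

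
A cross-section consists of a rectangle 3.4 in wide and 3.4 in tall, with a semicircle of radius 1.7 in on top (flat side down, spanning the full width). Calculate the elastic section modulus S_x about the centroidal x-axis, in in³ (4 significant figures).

Split into non-overlapping primitives; take the origin at the lower-left of the bounding box.
Rectangular body: 3.4 × 3.4, A = 11.56 in², y = 1.7 in, Ī = 11.1361 in⁴.
Semicircular cap: semicircle r = 1.7, A = 4.5396 in², y = 4.1215 in, Ī = 0.916701 in⁴.
Centroid: ȳ = ΣA·y / ΣA = 2.38279 in.
Transfer each piece to the centroidal x-axis using Ī + A·d² with d = y − 2.38279:
  rectangular body: d = -0.682791 in → contributes +16.5254 in⁴
  semicircular cap: d = 1.73871 in → contributes +14.6405 in⁴
Total I = 31.1659 in⁴.
Extreme fibre distance c = 2.71721 in; S = I/c = 11.4698 in³.

S_x ≈ 11.47 in³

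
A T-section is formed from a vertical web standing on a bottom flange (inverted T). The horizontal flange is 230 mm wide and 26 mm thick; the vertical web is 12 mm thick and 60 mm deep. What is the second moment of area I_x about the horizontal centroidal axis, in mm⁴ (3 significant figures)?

Treat the section as a set of non-overlapping primitives; coordinates are from the bounding-box lower-left.
Flange: 230 × 26, A = 5 980 mm², y = 13 mm, Ī = 336 873 mm⁴.
Web: 12 × 60, A = 720 mm², y = 56 mm, Ī = 216 000 mm⁴.
Centroid: ȳ = ΣA·y / ΣA = 17.621 mm.
Transfer each piece to the horizontal centroidal axis using Ī + A·d² with d = y − 17.621:
  flange: d = -4.6209 mm → contributes +464 562 mm⁴
  web: d = 38.379 mm → contributes +1 276 528 mm⁴
Total I = 1 741 090 mm⁴.

I_x ≈ 1.74 × 10⁶ mm⁴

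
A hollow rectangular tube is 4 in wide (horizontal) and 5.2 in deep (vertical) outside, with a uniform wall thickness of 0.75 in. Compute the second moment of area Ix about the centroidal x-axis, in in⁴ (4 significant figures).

Ix ≈ 36.32 in⁴

Treat the section as a set of non-overlapping primitives; coordinates are from the bounding-box lower-left.
Outer rectangle: 4 × 5.2, A = 20.8 in², y = 2.6 in, Ī = 46.8693 in⁴.
Inner void (subtracted): 2.5 × 3.7, A = 9.25 in², y = 2.6 in, Ī = 10.5527 in⁴.
By symmetry the centroid is at mid-height, ȳ = 2.6 in.
All pieces are centred on the centroidal x-axis, so I = ΣĪ (holes subtracted) = 36.3166 in⁴.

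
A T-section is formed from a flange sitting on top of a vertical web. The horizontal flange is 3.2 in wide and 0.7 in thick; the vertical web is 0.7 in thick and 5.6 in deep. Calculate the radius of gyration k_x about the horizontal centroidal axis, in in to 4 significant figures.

Treat the section as a set of non-overlapping primitives; coordinates are from the bounding-box lower-left.
Flange: 3.2 × 0.7, A = 2.24 in², y = 5.95 in, Ī = 0.0914667 in⁴.
Web: 0.7 × 5.6, A = 3.92 in², y = 2.8 in, Ī = 10.2443 in⁴.
Centroid: ȳ = ΣA·y / ΣA = 3.94545 in.
Transfer each piece to the horizontal centroidal axis using Ī + A·d² with d = y − 3.94545:
  flange: d = 2.00455 in → contributes +9.09224 in⁴
  web: d = -1.14545 in → contributes +15.3876 in⁴
Total I = 24.4798 in⁴.
Radius of gyration: k = √(I/A) = √(24.4798 / 6.16) = 1.99349 in.

k_x ≈ 1.993 in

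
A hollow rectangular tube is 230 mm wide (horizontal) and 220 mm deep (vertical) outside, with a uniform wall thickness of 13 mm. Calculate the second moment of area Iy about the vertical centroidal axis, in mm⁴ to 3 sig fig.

Iy ≈ 8.58 × 10⁷ mm⁴

Treat the section as a set of non-overlapping primitives; coordinates are from the bounding-box lower-left.
Outer rectangle: 230 × 220, A = 50 600 mm², x = 115 mm, Ī = 223 061 667 mm⁴.
Inner void (subtracted): 204 × 194, A = 39 576 mm², x = 115 mm, Ī = 137 249 568 mm⁴.
By symmetry the centroid is at mid-width, x̄ = 115 mm.
All pieces are centred on the vertical centroidal axis, so I = ΣĪ (holes subtracted) = 85 812 099 mm⁴.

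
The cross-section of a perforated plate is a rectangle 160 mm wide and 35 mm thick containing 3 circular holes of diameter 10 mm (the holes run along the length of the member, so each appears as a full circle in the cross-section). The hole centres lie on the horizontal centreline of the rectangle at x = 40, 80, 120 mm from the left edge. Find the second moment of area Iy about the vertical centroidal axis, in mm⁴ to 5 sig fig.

Iy ≈ 1.1694 × 10⁷ mm⁴

Treat the section as a set of non-overlapping primitives; coordinates are from the bounding-box lower-left.
Plate: 160 × 35, A = 5 600 mm², x = 80 mm, Ī = 11 946 667 mm⁴.
Hole 1 (subtracted): ⌀10, A = 78.53982 mm², x = 40 mm, Ī = 490.8739 mm⁴.
Hole 2 (subtracted): ⌀10, A = 78.53982 mm², x = 80 mm, Ī = 490.8739 mm⁴.
Hole 3 (subtracted): ⌀10, A = 78.53982 mm², x = 120 mm, Ī = 490.8739 mm⁴.
By symmetry the centroid is at mid-width, x̄ = 80 mm.
Transfer each piece to the vertical centroidal axis using Ī + A·d² with d = x − 80:
  plate: d = 0 mm → contributes +11 946 667 mm⁴
  hole 1: d = -40 mm → contributes −126154.6 mm⁴
  hole 2: d = 0 mm → contributes −490.8739 mm⁴
  hole 3: d = 40 mm → contributes −126154.6 mm⁴
Total I = 11 693 867 mm⁴.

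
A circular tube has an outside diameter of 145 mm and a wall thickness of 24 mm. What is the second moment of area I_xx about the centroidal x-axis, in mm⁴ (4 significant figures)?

Treat the section as a set of non-overlapping primitives; coordinates are from the bounding-box lower-left.
Outer circle: ⌀145, A = 16 513 mm², y = 72.5 mm, Ī = 21 699 109 mm⁴.
Bore (subtracted): ⌀97, A = 7389.81 mm², y = 72.5 mm, Ī = 4 345 671 mm⁴.
By symmetry the centroid is at mid-height, ȳ = 72.5 mm.
All pieces are centred on the centroidal x-axis, so I = ΣĪ (holes subtracted) = 17 353 438 mm⁴.

I_xx ≈ 1.735 × 10⁷ mm⁴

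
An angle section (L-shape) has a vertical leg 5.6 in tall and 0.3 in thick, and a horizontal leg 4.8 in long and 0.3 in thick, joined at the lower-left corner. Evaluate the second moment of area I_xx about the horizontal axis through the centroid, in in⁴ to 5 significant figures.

Break the section into simple shapes (no overlaps), measuring from the bottom-left corner of the bounding box.
Vertical leg: 0.3 × 5.6, A = 1.68 in², y = 2.8 in, Ī = 4.3904 in⁴.
Horizontal leg (remainder): 4.5 × 0.3, A = 1.35 in², y = 0.15 in, Ī = 0.010125 in⁴.
Centroid: ȳ = ΣA·y / ΣA = 1.619307 in.
Transfer each piece to the horizontal axis through the centroid using Ī + A·d² with d = y − 1.619307:
  vertical leg: d = 1.180693 in → contributes +6.732381 in⁴
  horizontal leg (remainder): d = -1.469307 in → contributes +2.92459 in⁴
Total I = 9.656971 in⁴.

I_xx ≈ 9.6570 in⁴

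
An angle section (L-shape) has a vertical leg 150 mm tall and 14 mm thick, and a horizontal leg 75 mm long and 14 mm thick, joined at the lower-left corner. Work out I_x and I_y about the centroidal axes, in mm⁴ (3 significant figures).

I_x ≈ 6.76 × 10⁶ mm⁴, I_y ≈ 1.15 × 10⁶ mm⁴

Treat the section as a set of non-overlapping primitives; coordinates are from the bounding-box lower-left.
Vertical leg: 14 × 150, A = 2 100 mm², y = 75 mm, Ī = 3 937 500 mm⁴.
Horizontal leg (remainder): 61 × 14, A = 854 mm², y = 7 mm, Ī = 13 949 mm⁴.
Centroid: ȳ = ΣA·y / ΣA = 55.341 mm.
Transfer each piece to the centroidal x-axis using Ī + A·d² with d = y − 55.341:
  vertical leg: d = 19.659 mm → contributes +4 749 081 mm⁴
  horizontal leg (remainder): d = -48.341 mm → contributes +2 009 640 mm⁴
Total I = 6 758 721 mm⁴.
For the y-axis: x̄ = 17.841 mm.
Repeating about the centroidal y-axis gives I_y = 1 152 858 mm⁴.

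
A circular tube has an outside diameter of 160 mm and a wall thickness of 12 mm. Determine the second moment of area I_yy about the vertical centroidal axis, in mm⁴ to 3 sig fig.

I_yy ≈ 1.54 × 10⁷ mm⁴

Split into non-overlapping primitives; take the origin at the lower-left of the bounding box.
Outer circle: ⌀160, A = 20 106 mm², x = 80 mm, Ī = 32 169 909 mm⁴.
Bore (subtracted): ⌀136, A = 14 527 mm², x = 80 mm, Ī = 16 792 893 mm⁴.
By symmetry the centroid is at mid-width, x̄ = 80 mm.
All pieces are centred on the vertical centroidal axis, so I = ΣĪ (holes subtracted) = 15 377 015 mm⁴.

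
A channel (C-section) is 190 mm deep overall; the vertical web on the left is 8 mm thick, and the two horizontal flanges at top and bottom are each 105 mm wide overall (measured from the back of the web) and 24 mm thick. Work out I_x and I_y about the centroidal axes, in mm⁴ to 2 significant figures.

Decompose the section into non-overlapping parts with the origin at the bottom-left of its bounding rectangle.
Web: 8 × 190, A = 1 520 mm², y = 95 mm, Ī = 4 572 667 mm⁴.
Top flange (beyond web): 97 × 24, A = 2 328 mm², y = 178 mm, Ī = 111 744 mm⁴.
Bottom flange (beyond web): 97 × 24, A = 2 328 mm², y = 12 mm, Ī = 111 744 mm⁴.
By symmetry the centroid is at mid-height, ȳ = 95 mm.
Transfer each piece to the centroidal x-axis using Ī + A·d² with d = y − 95:
  web: d = 0 mm → contributes +4 572 667 mm⁴
  top flange (beyond web): d = 83 mm → contributes +16 149 336 mm⁴
  bottom flange (beyond web): d = -83 mm → contributes +16 149 336 mm⁴
Total I = 36 871 339 mm⁴.
For the y-axis: x̄ = 43.58 mm.
Repeating about the centroidal y-axis gives I_y = 6 817 204 mm⁴.

I_x ≈ 3.7 × 10⁷ mm⁴, I_y ≈ 6.8 × 10⁶ mm⁴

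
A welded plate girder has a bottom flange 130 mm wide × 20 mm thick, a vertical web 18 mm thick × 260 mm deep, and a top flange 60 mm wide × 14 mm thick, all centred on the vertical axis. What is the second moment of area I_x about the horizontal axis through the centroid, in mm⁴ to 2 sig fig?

I_x ≈ 8.6 × 10⁷ mm⁴

Split into non-overlapping primitives; take the origin at the lower-left of the bounding box.
Bottom plate: 130 × 20, A = 2 600 mm², y = 10 mm, Ī = 86 667 mm⁴.
Web plate: 18 × 260, A = 4 680 mm², y = 150 mm, Ī = 26 364 000 mm⁴.
Top plate: 60 × 14, A = 840 mm², y = 287 mm, Ī = 13 720 mm⁴.
Centroid: ȳ = ΣA·y / ΣA = 119.3 mm.
Transfer each piece to the horizontal axis through the centroid using Ī + A·d² with d = y − 119.3:
  bottom plate: d = -109.3 mm → contributes +31 173 024 mm⁴
  web plate: d = 30.66 mm → contributes +30 761 981 mm⁴
  top plate: d = 167.7 mm → contributes +23 624 656 mm⁴
Total I = 85 559 661 mm⁴.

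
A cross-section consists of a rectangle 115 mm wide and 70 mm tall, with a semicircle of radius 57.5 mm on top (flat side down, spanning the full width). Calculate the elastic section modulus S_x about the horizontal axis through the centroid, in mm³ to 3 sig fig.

Decompose the section into non-overlapping parts with the origin at the bottom-left of its bounding rectangle.
Rectangular body: 115 × 70, A = 8 050 mm², y = 35 mm, Ī = 3 287 083 mm⁴.
Semicircular cap: semicircle r = 57.5, A = 5193.4 mm², y = 94.404 mm, Ī = 1 199 785 mm⁴.
Centroid: ȳ = ΣA·y / ΣA = 58.295 mm.
Transfer each piece to the horizontal axis through the centroid using Ī + A·d² with d = y − 58.295:
  rectangular body: d = -23.295 mm → contributes +7 655 589 mm⁴
  semicircular cap: d = 36.108 mm → contributes +7 971 103 mm⁴
Total I = 15 626 692 mm⁴.
Extreme fibre distance c = 69.205 mm; S = I/c = 225 804 mm³.

S_x ≈ 2.26 × 10⁵ mm³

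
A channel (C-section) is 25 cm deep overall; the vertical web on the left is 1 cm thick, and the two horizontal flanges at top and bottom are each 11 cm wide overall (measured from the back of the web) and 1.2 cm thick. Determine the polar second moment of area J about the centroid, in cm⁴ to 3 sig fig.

J ≈ 5280 cm⁴

Break the section into simple shapes (no overlaps), measuring from the bottom-left corner of the bounding box.
Web: 1 × 25, A = 25 cm², y = 12.5 cm, Ī = 1302.1 cm⁴.
Top flange (beyond web): 10 × 1.2, A = 12 cm², y = 24.4 cm, Ī = 1.44 cm⁴.
Bottom flange (beyond web): 10 × 1.2, A = 12 cm², y = 0.6 cm, Ī = 1.44 cm⁴.
By symmetry the centroid is at mid-height, ȳ = 12.5 cm.
Transfer each piece to the centroidal x-axis using Ī + A·d² with d = y − 12.5:
  web: d = 0 cm → contributes +1302.1 cm⁴
  top flange (beyond web): d = 11.9 cm → contributes +1700.8 cm⁴
  bottom flange (beyond web): d = -11.9 cm → contributes +1700.8 cm⁴
Total I = 4703.6 cm⁴.
For the y-axis: x̄ = 3.1939 cm.
Repeating about the centroidal y-axis gives I_y = 572.49 cm⁴.
Polar second moment: J = I_x + I_y = 5276.1 cm⁴.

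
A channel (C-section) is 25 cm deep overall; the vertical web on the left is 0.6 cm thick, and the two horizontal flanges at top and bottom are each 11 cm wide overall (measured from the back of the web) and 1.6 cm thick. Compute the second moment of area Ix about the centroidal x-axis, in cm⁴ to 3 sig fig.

Ix ≈ 5340 cm⁴

Decompose the section into non-overlapping parts with the origin at the bottom-left of its bounding rectangle.
Web: 0.6 × 25, A = 15 cm², y = 12.5 cm, Ī = 781.25 cm⁴.
Top flange (beyond web): 10.4 × 1.6, A = 16.64 cm², y = 24.2 cm, Ī = 3.5499 cm⁴.
Bottom flange (beyond web): 10.4 × 1.6, A = 16.64 cm², y = 0.8 cm, Ī = 3.5499 cm⁴.
By symmetry the centroid is at mid-height, ȳ = 12.5 cm.
Transfer each piece to the centroidal x-axis using Ī + A·d² with d = y − 12.5:
  web: d = 0 cm → contributes +781.25 cm⁴
  top flange (beyond web): d = 11.7 cm → contributes +2281.4 cm⁴
  bottom flange (beyond web): d = -11.7 cm → contributes +2281.4 cm⁴
Total I = 5 344 cm⁴.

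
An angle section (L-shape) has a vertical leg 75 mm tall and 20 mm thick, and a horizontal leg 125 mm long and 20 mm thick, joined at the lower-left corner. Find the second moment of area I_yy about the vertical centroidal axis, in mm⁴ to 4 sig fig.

Treat the section as a set of non-overlapping primitives; coordinates are from the bounding-box lower-left.
Vertical leg: 20 × 75, A = 1 500 mm², x = 10 mm, Ī = 50 000 mm⁴.
Horizontal leg (remainder): 105 × 20, A = 2 100 mm², x = 72.5 mm, Ī = 1 929 375 mm⁴.
Centroid: x̄ = ΣA·x / ΣA = 46.4583 mm.
Transfer each piece to the vertical centroidal axis using Ī + A·d² with d = x − 46.4583:
  vertical leg: d = -36.4583 mm → contributes +2 043 815 mm⁴
  horizontal leg (remainder): d = 26.0417 mm → contributes +3 353 529 mm⁴
Total I = 5 397 344 mm⁴.

I_yy ≈ 5.397 × 10⁶ mm⁴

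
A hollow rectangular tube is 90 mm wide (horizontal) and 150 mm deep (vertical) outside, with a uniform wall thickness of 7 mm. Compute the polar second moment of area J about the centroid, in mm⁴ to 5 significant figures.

J ≈ 1.3519 × 10⁷ mm⁴

Break the section into simple shapes (no overlaps), measuring from the bottom-left corner of the bounding box.
Outer rectangle: 90 × 150, A = 13 500 mm², y = 75 mm, Ī = 25 312 500 mm⁴.
Inner void (subtracted): 76 × 136, A = 10 336 mm², y = 75 mm, Ī = 15 931 221 mm⁴.
By symmetry the centroid is at mid-height, ȳ = 75 mm.
All pieces are centred on the centroidal x-axis, so I = ΣĪ (holes subtracted) = 9 381 279 mm⁴.
Repeating about the centroidal y-axis gives I_y = 4 137 439 mm⁴.
Polar second moment: J = I_x + I_y = 13 518 717 mm⁴.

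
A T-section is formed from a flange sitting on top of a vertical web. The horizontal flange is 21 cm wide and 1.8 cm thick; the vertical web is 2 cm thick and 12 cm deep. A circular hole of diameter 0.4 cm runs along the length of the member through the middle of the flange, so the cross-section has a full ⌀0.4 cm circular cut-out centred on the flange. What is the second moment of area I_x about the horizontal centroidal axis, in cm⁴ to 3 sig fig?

I_x ≈ 996 cm⁴

Break the section into simple shapes (no overlaps), measuring from the bottom-left corner of the bounding box.
Flange: 21 × 1.8, A = 37.8 cm², y = 12.9 cm, Ī = 10.206 cm⁴.
Web: 2 × 12, A = 24 cm², y = 6 cm, Ī = 288 cm⁴.
Hole (subtracted): ⌀0.4, A = 0.12566 cm², y = 12.9 cm, Ī = 0.0012566 cm⁴.
Centroid: ȳ = ΣA·y / ΣA = 10.215 cm.
Transfer each piece to the horizontal centroidal axis using Ī + A·d² with d = y − 10.215:
  flange: d = 2.6851 cm → contributes +282.73 cm⁴
  web: d = -4.2149 cm → contributes +714.37 cm⁴
  hole: d = 2.6851 cm → contributes −0.90724 cm⁴
Total I = 996.2 cm⁴.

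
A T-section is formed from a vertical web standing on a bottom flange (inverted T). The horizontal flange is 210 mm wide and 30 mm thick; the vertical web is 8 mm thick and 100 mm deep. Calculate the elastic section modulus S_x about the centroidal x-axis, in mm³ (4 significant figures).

S_x ≈ 3.843 × 10⁴ mm³

Treat the section as a set of non-overlapping primitives; coordinates are from the bounding-box lower-left.
Flange: 210 × 30, A = 6 300 mm², y = 15 mm, Ī = 472 500 mm⁴.
Web: 8 × 100, A = 800 mm², y = 80 mm, Ī = 666 667 mm⁴.
Centroid: ȳ = ΣA·y / ΣA = 22.3239 mm.
Transfer each piece to the centroidal x-axis using Ī + A·d² with d = y − 22.3239:
  flange: d = -7.32394 mm → contributes +810 433 mm⁴
  web: d = 57.6761 mm → contributes +3 327 889 mm⁴
Total I = 4 138 322 mm⁴.
Extreme fibre distance c = 107.676 mm; S = I/c = 38433.1 mm³.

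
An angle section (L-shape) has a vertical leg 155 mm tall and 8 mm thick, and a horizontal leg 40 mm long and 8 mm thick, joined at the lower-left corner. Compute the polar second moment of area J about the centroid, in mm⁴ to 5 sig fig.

Split into non-overlapping primitives; take the origin at the lower-left of the bounding box.
Vertical leg: 8 × 155, A = 1 240 mm², y = 77.5 mm, Ī = 2 482 583 mm⁴.
Horizontal leg (remainder): 32 × 8, A = 256 mm², y = 4 mm, Ī = 1365.333 mm⁴.
Centroid: ȳ = ΣA·y / ΣA = 64.92246 mm.
Transfer each piece to the centroidal x-axis using Ī + A·d² with d = y − 64.92246:
  vertical leg: d = 12.57754 mm → contributes +2 678 745 mm⁴
  horizontal leg (remainder): d = -60.92246 mm → contributes +951521.1 mm⁴
Total I = 3 630 266 mm⁴.
For the y-axis: x̄ = 7.42246 mm.
Repeating about the centroidal y-axis gives I_y = 113335.7 mm⁴.
Polar second moment: J = I_x + I_y = 3 743 601 mm⁴.

J ≈ 3.7436 × 10⁶ mm⁴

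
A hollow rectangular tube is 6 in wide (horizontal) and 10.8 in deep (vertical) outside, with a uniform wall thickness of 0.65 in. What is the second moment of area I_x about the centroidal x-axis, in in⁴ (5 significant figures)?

I_x ≈ 294.05 in⁴

Break the section into simple shapes (no overlaps), measuring from the bottom-left corner of the bounding box.
Outer rectangle: 6 × 10.8, A = 64.8 in², y = 5.4 in, Ī = 629.856 in⁴.
Inner void (subtracted): 4.7 × 9.5, A = 44.65 in², y = 5.4 in, Ī = 335.8052 in⁴.
By symmetry the centroid is at mid-height, ȳ = 5.4 in.
All pieces are centred on the centroidal x-axis, so I = ΣĪ (holes subtracted) = 294.0508 in⁴.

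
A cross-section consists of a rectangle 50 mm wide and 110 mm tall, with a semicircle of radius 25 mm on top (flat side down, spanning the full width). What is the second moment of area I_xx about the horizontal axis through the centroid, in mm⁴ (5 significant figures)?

I_xx ≈ 9.1747 × 10⁶ mm⁴

Break the section into simple shapes (no overlaps), measuring from the bottom-left corner of the bounding box.
Rectangular body: 50 × 110, A = 5 500 mm², y = 55 mm, Ī = 5 545 833 mm⁴.
Semicircular cap: semicircle r = 25, A = 981.7477 mm², y = 120.6103 mm, Ī = 42873.81 mm⁴.
Centroid: ȳ = ΣA·y / ΣA = 64.93757 mm.
Transfer each piece to the horizontal axis through the centroid using Ī + A·d² with d = y − 64.93757:
  rectangular body: d = -9.937565 mm → contributes +6 088 987 mm⁴
  semicircular cap: d = 55.67276 mm → contributes +3 085 758 mm⁴
Total I = 9 174 745 mm⁴.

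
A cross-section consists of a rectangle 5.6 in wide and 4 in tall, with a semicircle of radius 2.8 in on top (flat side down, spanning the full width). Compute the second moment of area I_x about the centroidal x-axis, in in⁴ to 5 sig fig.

I_x ≈ 117.39 in⁴

Break the section into simple shapes (no overlaps), measuring from the bottom-left corner of the bounding box.
Rectangular body: 5.6 × 4, A = 22.4 in², y = 2 in, Ī = 29.86667 in⁴.
Semicircular cap: semicircle r = 2.8, A = 12.31504 in², y = 5.188357 in, Ī = 6.746277 in⁴.
Centroid: ȳ = ΣA·y / ΣA = 3.131059 in.
Transfer each piece to the centroidal x-axis using Ī + A·d² with d = y − 3.131059:
  rectangular body: d = -1.131059 in → contributes +58.52285 in⁴
  semicircular cap: d = 2.057298 in → contributes +58.8694 in⁴
Total I = 117.3922 in⁴.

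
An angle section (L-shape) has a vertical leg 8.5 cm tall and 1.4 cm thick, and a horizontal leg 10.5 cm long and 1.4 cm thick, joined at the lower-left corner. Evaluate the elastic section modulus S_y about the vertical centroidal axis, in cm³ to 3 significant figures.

Split into non-overlapping primitives; take the origin at the lower-left of the bounding box.
Vertical leg: 1.4 × 8.5, A = 11.9 cm², x = 0.7 cm, Ī = 1.9437 cm⁴.
Horizontal leg (remainder): 9.1 × 1.4, A = 12.74 cm², x = 5.95 cm, Ī = 87.917 cm⁴.
Centroid: x̄ = ΣA·x / ΣA = 3.4145 cm.
Transfer each piece to the vertical centroidal axis using Ī + A·d² with d = x − 3.4145:
  vertical leg: d = -2.7145 cm → contributes +89.628 cm⁴
  horizontal leg (remainder): d = 2.5355 cm → contributes +169.82 cm⁴
Total I = 259.45 cm⁴.
Extreme fibre distance c = 7.0855 cm; S = I/c = 36.617 cm³.

S_y ≈ 36.6 cm³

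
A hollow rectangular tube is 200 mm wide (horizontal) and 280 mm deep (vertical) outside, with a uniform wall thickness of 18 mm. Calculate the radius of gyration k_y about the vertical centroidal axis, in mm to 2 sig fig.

Treat the section as a set of non-overlapping primitives; coordinates are from the bounding-box lower-left.
Outer rectangle: 200 × 280, A = 56 000 mm², x = 100 mm, Ī = 186 666 667 mm⁴.
Inner void (subtracted): 164 × 244, A = 40 016 mm², x = 100 mm, Ī = 89 689 195 mm⁴.
By symmetry the centroid is at mid-width, x̄ = 100 mm.
All pieces are centred on the vertical centroidal axis, so I = ΣĪ (holes subtracted) = 96 977 472 mm⁴.
Radius of gyration: k = √(I/A) = √(96 977 472 / 15 984) = 77.89 mm.

k_y ≈ 78 mm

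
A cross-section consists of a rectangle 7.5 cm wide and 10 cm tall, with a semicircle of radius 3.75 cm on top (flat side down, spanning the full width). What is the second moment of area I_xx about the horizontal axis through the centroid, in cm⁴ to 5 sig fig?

Treat the section as a set of non-overlapping primitives; coordinates are from the bounding-box lower-left.
Rectangular body: 7.5 × 10, A = 75 cm², y = 5 cm, Ī = 625 cm⁴.
Semicircular cap: semicircle r = 3.75, A = 22.08932 cm², y = 11.59155 cm, Ī = 21.70487 cm⁴.
Centroid: ȳ = ΣA·y / ΣA = 6.499679 cm.
Transfer each piece to the horizontal axis through the centroid using Ī + A·d² with d = y − 6.499679:
  rectangular body: d = -1.499679 cm → contributes +793.6779 cm⁴
  semicircular cap: d = 5.09187 cm → contributes +594.4178 cm⁴
Total I = 1388.096 cm⁴.

I_xx ≈ 1388.1 cm⁴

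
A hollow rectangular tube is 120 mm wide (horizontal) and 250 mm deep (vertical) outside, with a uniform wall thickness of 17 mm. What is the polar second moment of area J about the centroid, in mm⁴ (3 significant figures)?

J ≈ 1.09 × 10⁸ mm⁴

Split into non-overlapping primitives; take the origin at the lower-left of the bounding box.
Outer rectangle: 120 × 250, A = 30 000 mm², y = 125 mm, Ī = 156 250 000 mm⁴.
Inner void (subtracted): 86 × 216, A = 18 576 mm², y = 125 mm, Ī = 72 223 488 mm⁴.
By symmetry the centroid is at mid-height, ȳ = 125 mm.
All pieces are centred on the centroidal x-axis, so I = ΣĪ (holes subtracted) = 84 026 512 mm⁴.
Repeating about the centroidal y-axis gives I_y = 24 550 992 mm⁴.
Polar second moment: J = I_x + I_y = 108 577 504 mm⁴.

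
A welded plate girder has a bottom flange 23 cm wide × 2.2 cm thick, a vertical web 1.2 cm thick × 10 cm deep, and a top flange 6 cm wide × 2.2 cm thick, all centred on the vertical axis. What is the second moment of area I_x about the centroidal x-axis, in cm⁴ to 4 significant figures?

Split into non-overlapping primitives; take the origin at the lower-left of the bounding box.
Bottom plate: 23 × 2.2, A = 50.6 cm², y = 1.1 cm, Ī = 20.4087 cm⁴.
Web plate: 1.2 × 10, A = 12 cm², y = 7.2 cm, Ī = 100 cm⁴.
Top plate: 6 × 2.2, A = 13.2 cm², y = 13.3 cm, Ī = 5.324 cm⁴.
Centroid: ȳ = ΣA·y / ΣA = 4.19024 cm.
Transfer each piece to the centroidal x-axis using Ī + A·d² with d = y − 4.19024:
  bottom plate: d = -3.09024 cm → contributes +503.617 cm⁴
  web plate: d = 3.00976 cm → contributes +208.704 cm⁴
  top plate: d = 9.10976 cm → contributes +1100.76 cm⁴
Total I = 1813.08 cm⁴.

I_x ≈ 1813 cm⁴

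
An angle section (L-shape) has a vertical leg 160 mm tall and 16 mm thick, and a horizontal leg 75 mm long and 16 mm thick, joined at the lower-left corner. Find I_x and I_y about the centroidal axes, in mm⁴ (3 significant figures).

Decompose the section into non-overlapping parts with the origin at the bottom-left of its bounding rectangle.
Vertical leg: 16 × 160, A = 2 560 mm², y = 80 mm, Ī = 5 461 333 mm⁴.
Horizontal leg (remainder): 59 × 16, A = 944 mm², y = 8 mm, Ī = 20 139 mm⁴.
Centroid: ȳ = ΣA·y / ΣA = 60.603 mm.
Transfer each piece to the centroidal x-axis using Ī + A·d² with d = y − 60.603:
  vertical leg: d = 19.397 mm → contributes +6 424 543 mm⁴
  horizontal leg (remainder): d = -52.603 mm → contributes +2 632 232 mm⁴
Total I = 9 056 775 mm⁴.
For the y-axis: x̄ = 18.103 mm.
Repeating about the centroidal y-axis gives I_y = 1 298 315 mm⁴.

I_x ≈ 9.06 × 10⁶ mm⁴, I_y ≈ 1.30 × 10⁶ mm⁴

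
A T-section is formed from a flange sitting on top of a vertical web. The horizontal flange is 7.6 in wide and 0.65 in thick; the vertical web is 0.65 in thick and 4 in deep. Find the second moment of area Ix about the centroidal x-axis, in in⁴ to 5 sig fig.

Break the section into simple shapes (no overlaps), measuring from the bottom-left corner of the bounding box.
Flange: 7.6 × 0.65, A = 4.94 in², y = 4.325 in, Ī = 0.1739292 in⁴.
Web: 0.65 × 4, A = 2.6 in², y = 2 in, Ī = 3.466667 in⁴.
Centroid: ȳ = ΣA·y / ΣA = 3.523276 in.
Transfer each piece to the centroidal x-axis using Ī + A·d² with d = y − 3.523276:
  flange: d = 0.8017241 in → contributes +3.349171 in⁴
  web: d = -1.523276 in → contributes +9.499627 in⁴
Total I = 12.8488 in⁴.

Ix ≈ 12.849 in⁴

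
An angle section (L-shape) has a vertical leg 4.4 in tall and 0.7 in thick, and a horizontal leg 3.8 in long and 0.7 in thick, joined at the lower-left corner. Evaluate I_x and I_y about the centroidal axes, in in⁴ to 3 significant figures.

Treat the section as a set of non-overlapping primitives; coordinates are from the bounding-box lower-left.
Vertical leg: 0.7 × 4.4, A = 3.08 in², y = 2.2 in, Ī = 4.9691 in⁴.
Horizontal leg (remainder): 3.1 × 0.7, A = 2.17 in², y = 0.35 in, Ī = 0.088608 in⁴.
Centroid: ȳ = ΣA·y / ΣA = 1.4353 in.
Transfer each piece to the centroidal x-axis using Ī + A·d² with d = y − 1.4353:
  vertical leg: d = 0.76467 in → contributes +6.77 in⁴
  horizontal leg (remainder): d = -1.0853 in → contributes +2.6448 in⁴
Total I = 9.4147 in⁴.
For the y-axis: x̄ = 1.1353 in.
Repeating about the centroidal y-axis gives I_y = 6.4593 in⁴.

I_x ≈ 9.41 in⁴, I_y ≈ 6.46 in⁴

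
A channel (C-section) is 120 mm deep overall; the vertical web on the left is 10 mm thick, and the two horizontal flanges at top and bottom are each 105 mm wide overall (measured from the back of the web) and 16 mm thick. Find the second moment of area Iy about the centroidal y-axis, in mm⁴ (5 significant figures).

Decompose the section into non-overlapping parts with the origin at the bottom-left of its bounding rectangle.
Web: 10 × 120, A = 1 200 mm², x = 5 mm, Ī = 10 000 mm⁴.
Top flange (beyond web): 95 × 16, A = 1 520 mm², x = 57.5 mm, Ī = 1 143 167 mm⁴.
Bottom flange (beyond web): 95 × 16, A = 1 520 mm², x = 57.5 mm, Ī = 1 143 167 mm⁴.
Centroid: x̄ = ΣA·x / ΣA = 42.64151 mm.
Transfer each piece to the centroidal y-axis using Ī + A·d² with d = x − 42.64151:
  web: d = -37.64151 mm → contributes +1 710 260 mm⁴
  top flange (beyond web): d = 14.85849 mm → contributes +1 478 744 mm⁴
  bottom flange (beyond web): d = 14.85849 mm → contributes +1 478 744 mm⁴
Total I = 4 667 748 mm⁴.

Iy ≈ 4.6677 × 10⁶ mm⁴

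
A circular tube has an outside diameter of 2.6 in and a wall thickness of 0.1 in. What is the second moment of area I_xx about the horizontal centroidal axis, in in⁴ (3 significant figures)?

Treat the section as a set of non-overlapping primitives; coordinates are from the bounding-box lower-left.
Outer circle: ⌀2.6, A = 5.3093 in², y = 1.3 in, Ī = 2.2432 in⁴.
Bore (subtracted): ⌀2.4, A = 4.5239 in², y = 1.3 in, Ī = 1.6286 in⁴.
By symmetry the centroid is at mid-height, ȳ = 1.3 in.
All pieces are centred on the horizontal centroidal axis, so I = ΣĪ (holes subtracted) = 0.61457 in⁴.

I_xx ≈ 0.615 in⁴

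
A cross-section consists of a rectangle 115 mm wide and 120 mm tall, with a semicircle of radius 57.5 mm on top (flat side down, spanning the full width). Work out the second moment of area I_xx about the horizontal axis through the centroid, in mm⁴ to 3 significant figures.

Decompose the section into non-overlapping parts with the origin at the bottom-left of its bounding rectangle.
Rectangular body: 115 × 120, A = 13 800 mm², y = 60 mm, Ī = 16 560 000 mm⁴.
Semicircular cap: semicircle r = 57.5, A = 5193.4 mm², y = 144.4 mm, Ī = 1 199 785 mm⁴.
Centroid: ȳ = ΣA·y / ΣA = 83.079 mm.
Transfer each piece to the horizontal axis through the centroid using Ī + A·d² with d = y − 83.079:
  rectangular body: d = -23.079 mm → contributes +23 910 321 mm⁴
  semicircular cap: d = 61.325 mm → contributes +20 731 024 mm⁴
Total I = 44 641 345 mm⁴.

I_xx ≈ 4.46 × 10⁷ mm⁴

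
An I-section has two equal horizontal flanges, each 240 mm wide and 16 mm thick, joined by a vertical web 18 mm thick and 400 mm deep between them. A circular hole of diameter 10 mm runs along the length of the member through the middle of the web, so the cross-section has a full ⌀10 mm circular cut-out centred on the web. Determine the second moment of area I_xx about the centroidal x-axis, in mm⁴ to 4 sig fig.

I_xx ≈ 4.284 × 10⁸ mm⁴

Decompose the section into non-overlapping parts with the origin at the bottom-left of its bounding rectangle.
Bottom flange: 240 × 16, A = 3 840 mm², y = 8 mm, Ī = 81 920 mm⁴.
Web: 18 × 400, A = 7 200 mm², y = 216 mm, Ī = 96 000 000 mm⁴.
Top flange: 240 × 16, A = 3 840 mm², y = 424 mm, Ī = 81 920 mm⁴.
Hole (subtracted): ⌀10, A = 78.5398 mm², y = 216 mm, Ī = 490.874 mm⁴.
By symmetry the centroid is at mid-height, ȳ = 216 mm.
Transfer each piece to the centroidal x-axis using Ī + A·d² with d = y − 216:
  bottom flange: d = -208 mm → contributes +166 215 680 mm⁴
  web: d = 0 mm → contributes +96 000 000 mm⁴
  top flange: d = 208 mm → contributes +166 215 680 mm⁴
  hole: d = 0 mm → contributes −490.874 mm⁴
Total I = 428 430 869 mm⁴.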